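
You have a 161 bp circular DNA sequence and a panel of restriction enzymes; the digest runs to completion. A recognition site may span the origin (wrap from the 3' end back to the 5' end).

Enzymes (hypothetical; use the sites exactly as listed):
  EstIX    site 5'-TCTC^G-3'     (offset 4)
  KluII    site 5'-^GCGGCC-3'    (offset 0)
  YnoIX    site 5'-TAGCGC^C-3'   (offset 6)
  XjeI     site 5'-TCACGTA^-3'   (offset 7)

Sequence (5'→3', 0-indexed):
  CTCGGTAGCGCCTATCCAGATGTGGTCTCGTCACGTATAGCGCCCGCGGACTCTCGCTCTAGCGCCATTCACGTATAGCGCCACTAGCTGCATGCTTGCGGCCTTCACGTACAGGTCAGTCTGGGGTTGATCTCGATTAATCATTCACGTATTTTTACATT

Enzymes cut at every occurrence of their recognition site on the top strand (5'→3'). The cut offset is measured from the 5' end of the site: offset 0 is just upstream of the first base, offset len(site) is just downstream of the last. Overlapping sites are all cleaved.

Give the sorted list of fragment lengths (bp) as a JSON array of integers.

[6,6,8,8,10,10,12,13,14,16,17,18,23]

Site scan:
  EstIX TCTCG/4: at [25, 51, 130, 160] ⇒ [3, 29, 55, 134]
  KluII GCGGCC/0: at [97] ⇒ [97]
  YnoIX TAGCGCC/6: at [5, 37, 59, 75] ⇒ [11, 43, 65, 81]
  XjeI TCACGTA/7: at [30, 68, 104, 144] ⇒ [37, 75, 111, 151]

All cut coordinates (distinct, sorted): [3, 11, 29, 37, 43, 55, 65, 75, 81, 97, 111, 134, 151]

Fragment lengths:
  3→11: 8 bp
  11→29: 18 bp
  29→37: 8 bp
  37→43: 6 bp
  43→55: 12 bp
  55→65: 10 bp
  65→75: 10 bp
  75→81: 6 bp
  81→97: 16 bp
  97→111: 14 bp
  111→134: 23 bp
  134→151: 17 bp
  151→3 (wrap): 161-151+3 = 13 bp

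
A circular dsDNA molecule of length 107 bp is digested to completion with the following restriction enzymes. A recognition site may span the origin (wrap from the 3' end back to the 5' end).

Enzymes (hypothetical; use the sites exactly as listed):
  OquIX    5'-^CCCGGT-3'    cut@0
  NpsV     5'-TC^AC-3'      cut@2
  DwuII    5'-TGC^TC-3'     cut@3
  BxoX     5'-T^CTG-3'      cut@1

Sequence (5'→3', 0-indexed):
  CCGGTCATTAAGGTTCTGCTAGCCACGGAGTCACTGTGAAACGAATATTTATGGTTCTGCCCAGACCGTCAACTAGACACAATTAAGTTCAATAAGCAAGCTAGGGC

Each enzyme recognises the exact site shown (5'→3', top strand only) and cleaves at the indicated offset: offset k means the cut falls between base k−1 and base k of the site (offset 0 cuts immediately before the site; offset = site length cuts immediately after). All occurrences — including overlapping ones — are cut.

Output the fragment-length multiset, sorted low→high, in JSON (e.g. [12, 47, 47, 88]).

[16,17,24,50]

Site scan:
  OquIX (CCCGGT, off=0): starts [106] → cuts [106]
  NpsV (TCAC, off=2): starts [30] → cuts [32]
  DwuII (TGCTC, off=3): no sites
  BxoX (TCTG, off=1): starts [14, 55] → cuts [15, 56]

Pooled cuts: [15, 32, 56, 106]

Fragments:
  15→32: 17 bp
  32→56: 24 bp
  56→106: 50 bp
  106→15 (wrap): 107-106+15 = 16 bp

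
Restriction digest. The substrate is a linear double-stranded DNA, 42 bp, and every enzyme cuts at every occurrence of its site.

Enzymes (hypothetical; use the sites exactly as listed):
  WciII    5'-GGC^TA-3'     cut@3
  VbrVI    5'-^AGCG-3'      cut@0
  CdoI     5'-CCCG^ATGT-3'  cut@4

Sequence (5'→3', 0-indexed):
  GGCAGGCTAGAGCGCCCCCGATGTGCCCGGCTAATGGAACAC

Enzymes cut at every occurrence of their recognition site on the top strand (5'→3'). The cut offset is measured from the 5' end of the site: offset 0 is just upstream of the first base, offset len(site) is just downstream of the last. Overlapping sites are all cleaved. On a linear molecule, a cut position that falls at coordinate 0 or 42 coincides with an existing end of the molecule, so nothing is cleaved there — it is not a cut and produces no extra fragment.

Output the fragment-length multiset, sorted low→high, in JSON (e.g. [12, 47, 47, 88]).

[3,7,10,11,11]

Site scan:
  WciII (GGCTA, off=3): starts [4, 28] → cuts [7, 31]
  VbrVI (AGCG, off=0): starts [10] → cuts [10]
  CdoI (CCCGATGT, off=4): starts [16] → cuts [20]

All cut coordinates (distinct, sorted): [7, 10, 20, 31]

Fragment lengths:
  [0,7): 7 bp
  [7,10): 3 bp
  [10,20): 10 bp
  [20,31): 11 bp
  [31,42): 11 bp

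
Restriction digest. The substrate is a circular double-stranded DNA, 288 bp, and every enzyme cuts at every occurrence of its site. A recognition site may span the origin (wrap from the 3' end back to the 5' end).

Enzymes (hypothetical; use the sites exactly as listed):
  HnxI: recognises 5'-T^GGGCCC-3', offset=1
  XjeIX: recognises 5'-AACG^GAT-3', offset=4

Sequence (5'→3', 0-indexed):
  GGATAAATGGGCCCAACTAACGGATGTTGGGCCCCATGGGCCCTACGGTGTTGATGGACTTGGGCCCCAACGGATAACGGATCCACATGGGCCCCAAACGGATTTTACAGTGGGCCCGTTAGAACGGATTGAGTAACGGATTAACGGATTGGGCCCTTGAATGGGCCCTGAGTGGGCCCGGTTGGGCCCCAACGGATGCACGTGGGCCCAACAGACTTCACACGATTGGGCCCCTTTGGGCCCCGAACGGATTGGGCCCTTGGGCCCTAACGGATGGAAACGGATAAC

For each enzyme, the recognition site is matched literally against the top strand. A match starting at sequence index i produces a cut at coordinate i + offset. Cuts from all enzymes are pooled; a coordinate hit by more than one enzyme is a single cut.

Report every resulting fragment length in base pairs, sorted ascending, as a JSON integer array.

Scan for sites:
  HnxI (TGGGCCC, off=1): starts [7, 27, 36, 60, 87, 110, 149, 161, 172, 182, 202, 226, 236, 252, 260] → cuts [8, 28, 37, 61, 88, 111, 150, 162, 173, 183, 203, 227, 237, 253, 261]
  XjeIX (AACGGAT, off=4): starts [18, 68, 75, 96, 122, 134, 142, 190, 245, 268, 278, 285] → cuts [1, 22, 72, 79, 100, 126, 138, 146, 194, 249, 272, 282]

Pooled cuts: [1, 8, 22, 28, 37, 61, 72, 79, 88, 100, 111, 126, 138, 146, 150, 162, 173, 183, 194, 203, 227, 237, 249, 253, 261, 272, 282]

Fragments:
  1→8: 7 bp
  8→22: 14 bp
  22→28: 6 bp
  28→37: 9 bp
  37→61: 24 bp
  61→72: 11 bp
  72→79: 7 bp
  79→88: 9 bp
  88→100: 12 bp
  100→111: 11 bp
  111→126: 15 bp
  126→138: 12 bp
  138→146: 8 bp
  146→150: 4 bp
  150→162: 12 bp
  162→173: 11 bp
  173→183: 10 bp
  183→194: 11 bp
  194→203: 9 bp
  203→227: 24 bp
  227→237: 10 bp
  237→249: 12 bp
  249→253: 4 bp
  253→261: 8 bp
  261→272: 11 bp
  272→282: 10 bp
  282→1 (wrap): 288-282+1 = 7 bp

[4,4,6,7,7,7,8,8,9,9,9,10,10,10,11,11,11,11,11,12,12,12,12,14,15,24,24]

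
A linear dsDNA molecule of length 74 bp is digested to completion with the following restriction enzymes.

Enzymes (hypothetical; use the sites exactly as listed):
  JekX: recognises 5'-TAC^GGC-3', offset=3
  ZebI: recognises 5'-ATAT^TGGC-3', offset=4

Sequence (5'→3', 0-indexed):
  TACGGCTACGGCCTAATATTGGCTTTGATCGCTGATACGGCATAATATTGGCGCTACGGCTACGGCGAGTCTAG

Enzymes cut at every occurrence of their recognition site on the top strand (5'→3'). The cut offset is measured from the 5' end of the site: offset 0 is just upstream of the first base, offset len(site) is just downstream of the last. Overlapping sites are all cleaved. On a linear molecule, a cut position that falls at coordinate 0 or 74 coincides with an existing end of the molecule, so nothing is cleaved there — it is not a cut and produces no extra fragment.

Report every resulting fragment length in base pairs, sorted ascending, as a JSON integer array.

Scan for sites:
  JekX TACGGC/3: at [0, 6, 35, 54, 60] ⇒ [3, 9, 38, 57, 63]
  ZebI ATATTGGC/4: at [15, 44] ⇒ [19, 48]

All cut coordinates (distinct, sorted): [3, 9, 19, 38, 48, 57, 63]

Fragments:
  [0,3): 3 bp
  [3,9): 6 bp
  [9,19): 10 bp
  [19,38): 19 bp
  [38,48): 10 bp
  [48,57): 9 bp
  [57,63): 6 bp
  [63,74): 11 bp

[3,6,6,9,10,10,11,19]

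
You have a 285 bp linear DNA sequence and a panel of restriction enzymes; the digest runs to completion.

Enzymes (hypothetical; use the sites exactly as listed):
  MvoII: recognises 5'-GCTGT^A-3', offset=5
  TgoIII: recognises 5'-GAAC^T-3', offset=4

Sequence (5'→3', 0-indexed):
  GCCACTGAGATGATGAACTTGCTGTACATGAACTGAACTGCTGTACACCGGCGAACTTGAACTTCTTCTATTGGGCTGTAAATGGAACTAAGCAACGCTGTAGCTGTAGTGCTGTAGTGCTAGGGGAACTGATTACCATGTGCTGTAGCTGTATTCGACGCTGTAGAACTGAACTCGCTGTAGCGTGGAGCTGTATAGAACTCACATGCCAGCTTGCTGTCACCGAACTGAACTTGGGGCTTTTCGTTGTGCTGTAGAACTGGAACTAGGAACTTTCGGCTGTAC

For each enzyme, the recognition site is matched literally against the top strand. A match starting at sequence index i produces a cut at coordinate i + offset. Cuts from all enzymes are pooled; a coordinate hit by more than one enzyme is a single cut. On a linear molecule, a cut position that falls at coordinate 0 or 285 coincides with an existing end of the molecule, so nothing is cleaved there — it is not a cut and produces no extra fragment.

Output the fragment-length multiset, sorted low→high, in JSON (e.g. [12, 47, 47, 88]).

[2,5,5,5,5,5,6,6,6,6,6,7,7,7,7,8,8,9,10,12,12,13,13,14,17,17,18,22,27]

Site scan:
  MvoII GCTGTA/5: at [20, 39, 74, 96, 102, 110, 141, 147, 159, 176, 189, 250, 278] ⇒ [25, 44, 79, 101, 107, 115, 146, 152, 164, 181, 194, 255, 283]
  TgoIII GAACT/4: at [14, 29, 34, 52, 58, 84, 125, 165, 170, 197, 224, 229, 256, 262, 269] ⇒ [18, 33, 38, 56, 62, 88, 129, 169, 174, 201, 228, 233, 260, 266, 273]

All cut coordinates (distinct, sorted): [18, 25, 33, 38, 44, 56, 62, 79, 88, 101, 107, 115, 129, 146, 152, 164, 169, 174, 181, 194, 201, 228, 233, 255, 260, 266, 273, 283]

Fragment lengths:
  [0,18): 18 bp
  [18,25): 7 bp
  [25,33): 8 bp
  [33,38): 5 bp
  [38,44): 6 bp
  [44,56): 12 bp
  [56,62): 6 bp
  [62,79): 17 bp
  [79,88): 9 bp
  [88,101): 13 bp
  [101,107): 6 bp
  [107,115): 8 bp
  [115,129): 14 bp
  [129,146): 17 bp
  [146,152): 6 bp
  [152,164): 12 bp
  [164,169): 5 bp
  [169,174): 5 bp
  [174,181): 7 bp
  [181,194): 13 bp
  [194,201): 7 bp
  [201,228): 27 bp
  [228,233): 5 bp
  [233,255): 22 bp
  [255,260): 5 bp
  [260,266): 6 bp
  [266,273): 7 bp
  [273,283): 10 bp
  [283,285): 2 bp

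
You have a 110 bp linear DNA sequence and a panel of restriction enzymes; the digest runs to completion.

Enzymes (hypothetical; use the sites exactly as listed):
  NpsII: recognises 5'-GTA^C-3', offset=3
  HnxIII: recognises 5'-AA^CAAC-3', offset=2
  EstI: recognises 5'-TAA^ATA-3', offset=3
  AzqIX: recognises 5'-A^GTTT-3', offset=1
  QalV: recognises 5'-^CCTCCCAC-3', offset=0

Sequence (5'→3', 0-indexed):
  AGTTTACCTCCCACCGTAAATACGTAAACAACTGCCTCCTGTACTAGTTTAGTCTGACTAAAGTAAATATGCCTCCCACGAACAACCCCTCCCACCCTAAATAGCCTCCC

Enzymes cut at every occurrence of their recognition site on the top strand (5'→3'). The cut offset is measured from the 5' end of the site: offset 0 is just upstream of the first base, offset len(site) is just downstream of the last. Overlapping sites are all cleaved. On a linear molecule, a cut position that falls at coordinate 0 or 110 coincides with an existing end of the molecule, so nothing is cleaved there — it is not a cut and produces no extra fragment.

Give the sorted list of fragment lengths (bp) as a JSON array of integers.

[1,3,5,5,5,9,10,11,13,13,15,20]

Scan for sites:
  NpsII GTAC/3: at [40] ⇒ [43]
  HnxIII AACAAC/2: at [26, 80] ⇒ [28, 82]
  EstI TAAATA/3: at [16, 63, 97] ⇒ [19, 66, 100]
  AzqIX AGTTT/1: at [0, 45] ⇒ [1, 46]
  QalV CCTCCCAC/0: at [6, 71, 87] ⇒ [6, 71, 87]

All cut coordinates (distinct, sorted): [1, 6, 19, 28, 43, 46, 66, 71, 82, 87, 100]

Fragment lengths:
  [0,1): 1 bp
  [1,6): 5 bp
  [6,19): 13 bp
  [19,28): 9 bp
  [28,43): 15 bp
  [43,46): 3 bp
  [46,66): 20 bp
  [66,71): 5 bp
  [71,82): 11 bp
  [82,87): 5 bp
  [87,100): 13 bp
  [100,110): 10 bp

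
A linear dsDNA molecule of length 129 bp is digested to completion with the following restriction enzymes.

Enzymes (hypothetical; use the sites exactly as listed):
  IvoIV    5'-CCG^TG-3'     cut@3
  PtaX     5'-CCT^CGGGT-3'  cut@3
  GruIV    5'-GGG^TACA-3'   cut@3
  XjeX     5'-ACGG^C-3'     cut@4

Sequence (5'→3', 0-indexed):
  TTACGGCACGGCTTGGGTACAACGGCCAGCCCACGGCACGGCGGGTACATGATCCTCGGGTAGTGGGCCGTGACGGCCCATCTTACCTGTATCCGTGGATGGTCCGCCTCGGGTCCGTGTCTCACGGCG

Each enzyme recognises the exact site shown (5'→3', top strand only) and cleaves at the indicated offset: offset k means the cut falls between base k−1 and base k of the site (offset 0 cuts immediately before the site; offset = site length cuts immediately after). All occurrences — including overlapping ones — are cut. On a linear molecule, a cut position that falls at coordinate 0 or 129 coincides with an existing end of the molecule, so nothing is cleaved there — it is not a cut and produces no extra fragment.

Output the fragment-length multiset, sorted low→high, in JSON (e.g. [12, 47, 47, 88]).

[2,4,5,5,6,6,6,8,8,10,11,11,14,14,19]

Scan for sites:
  IvoIV CCGTG/3: at [67, 92, 114] ⇒ [70, 95, 117]
  PtaX CCTCGGGT/3: at [53, 106] ⇒ [56, 109]
  GruIV GGGTACA/3: at [14, 42] ⇒ [17, 45]
  XjeX ACGGC/4: at [2, 7, 21, 32, 37, 72, 123] ⇒ [6, 11, 25, 36, 41, 76, 127]

All cut coordinates (distinct, sorted): [6, 11, 17, 25, 36, 41, 45, 56, 70, 76, 95, 109, 117, 127]

Fragment lengths:
  [0,6): 6 bp
  [6,11): 5 bp
  [11,17): 6 bp
  [17,25): 8 bp
  [25,36): 11 bp
  [36,41): 5 bp
  [41,45): 4 bp
  [45,56): 11 bp
  [56,70): 14 bp
  [70,76): 6 bp
  [76,95): 19 bp
  [95,109): 14 bp
  [109,117): 8 bp
  [117,127): 10 bp
  [127,129): 2 bp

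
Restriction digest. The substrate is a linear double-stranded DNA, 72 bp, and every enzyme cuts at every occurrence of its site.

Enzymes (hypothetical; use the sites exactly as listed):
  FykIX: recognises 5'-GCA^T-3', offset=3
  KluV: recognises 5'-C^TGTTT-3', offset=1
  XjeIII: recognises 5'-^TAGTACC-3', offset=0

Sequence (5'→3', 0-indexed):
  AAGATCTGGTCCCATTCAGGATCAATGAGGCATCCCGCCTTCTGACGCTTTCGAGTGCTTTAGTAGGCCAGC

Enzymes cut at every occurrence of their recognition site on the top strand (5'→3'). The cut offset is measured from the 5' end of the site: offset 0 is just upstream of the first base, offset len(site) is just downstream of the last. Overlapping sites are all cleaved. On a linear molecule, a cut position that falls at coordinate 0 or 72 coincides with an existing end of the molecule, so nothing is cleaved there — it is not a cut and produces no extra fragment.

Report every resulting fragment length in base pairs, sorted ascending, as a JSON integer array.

Scan for sites:
  FykIX (GCAT, off=3): starts [29] → cuts [32]
  KluV (CTGTTT, off=1): no sites
  XjeIII (TAGTACC, off=0): no sites

All cut coordinates (distinct, sorted): [32]

Fragments:
  [0,32): 32 bp
  [32,72): 40 bp

[32,40]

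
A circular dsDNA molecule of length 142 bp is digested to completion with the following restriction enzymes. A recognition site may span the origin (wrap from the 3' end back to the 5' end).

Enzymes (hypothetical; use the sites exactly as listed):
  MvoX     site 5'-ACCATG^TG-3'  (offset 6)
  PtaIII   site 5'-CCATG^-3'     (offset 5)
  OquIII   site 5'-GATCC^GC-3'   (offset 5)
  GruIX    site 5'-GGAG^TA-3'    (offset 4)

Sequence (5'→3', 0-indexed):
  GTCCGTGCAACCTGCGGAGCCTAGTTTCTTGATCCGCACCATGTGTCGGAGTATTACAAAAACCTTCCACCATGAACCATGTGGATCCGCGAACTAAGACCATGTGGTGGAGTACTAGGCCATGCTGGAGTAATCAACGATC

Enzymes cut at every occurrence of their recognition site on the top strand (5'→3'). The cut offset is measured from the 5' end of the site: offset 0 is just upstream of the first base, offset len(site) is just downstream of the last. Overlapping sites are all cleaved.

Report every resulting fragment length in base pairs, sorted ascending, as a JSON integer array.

[6,7,7,8,8,8,12,16,23,47]

Scan for sites:
  MvoX (ACCATGTG, off=6): starts [37, 75, 98] → cuts [43, 81, 104]
  PtaIII (CCATG, off=5): starts [38, 69, 76, 99, 119] → cuts [43, 74, 81, 104, 124]
  OquIII (GATCCGC, off=5): starts [30, 83] → cuts [35, 88]
  GruIX (GGAGTA, off=4): starts [47, 108, 126] → cuts [51, 112, 130]

Pooled cuts: [35, 43, 51, 74, 81, 88, 104, 112, 124, 130]

Fragment lengths:
  35→43: 8 bp
  43→51: 8 bp
  51→74: 23 bp
  74→81: 7 bp
  81→88: 7 bp
  88→104: 16 bp
  104→112: 8 bp
  112→124: 12 bp
  124→130: 6 bp
  130→35 (wrap): 142-130+35 = 47 bp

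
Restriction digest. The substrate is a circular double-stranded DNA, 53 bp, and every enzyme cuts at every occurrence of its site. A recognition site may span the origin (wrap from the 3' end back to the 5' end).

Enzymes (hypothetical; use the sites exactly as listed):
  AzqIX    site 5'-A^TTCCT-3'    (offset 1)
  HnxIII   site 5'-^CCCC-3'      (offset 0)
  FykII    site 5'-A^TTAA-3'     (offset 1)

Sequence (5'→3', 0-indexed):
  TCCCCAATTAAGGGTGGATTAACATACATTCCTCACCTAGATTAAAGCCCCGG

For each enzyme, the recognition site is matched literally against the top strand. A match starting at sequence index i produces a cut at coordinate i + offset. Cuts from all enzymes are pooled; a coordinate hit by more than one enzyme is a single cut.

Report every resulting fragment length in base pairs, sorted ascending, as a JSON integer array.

[6,6,7,10,11,13]

Scan for sites:
  AzqIX ATTCCT/1: at [27] ⇒ [28]
  HnxIII CCCC/0: at [1, 47] ⇒ [1, 47]
  FykII ATTAA/1: at [6, 17, 40] ⇒ [7, 18, 41]

Pooled cuts: [1, 7, 18, 28, 41, 47]

Fragment lengths:
  1→7: 6 bp
  7→18: 11 bp
  18→28: 10 bp
  28→41: 13 bp
  41→47: 6 bp
  47→1 (wrap): 53-47+1 = 7 bp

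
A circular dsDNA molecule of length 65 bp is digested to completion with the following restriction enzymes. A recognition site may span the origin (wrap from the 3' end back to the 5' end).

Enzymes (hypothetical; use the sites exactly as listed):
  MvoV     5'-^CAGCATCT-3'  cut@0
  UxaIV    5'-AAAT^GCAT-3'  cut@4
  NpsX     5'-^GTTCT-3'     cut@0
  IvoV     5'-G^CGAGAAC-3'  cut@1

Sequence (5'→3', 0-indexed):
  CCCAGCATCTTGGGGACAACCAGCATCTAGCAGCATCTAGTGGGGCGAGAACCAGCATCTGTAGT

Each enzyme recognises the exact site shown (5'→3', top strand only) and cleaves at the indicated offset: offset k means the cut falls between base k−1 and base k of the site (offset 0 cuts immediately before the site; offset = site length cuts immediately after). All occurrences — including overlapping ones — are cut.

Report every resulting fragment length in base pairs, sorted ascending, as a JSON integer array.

[7,10,15,15,18]

Scan for sites:
  MvoV CAGCATCT/0: at [2, 20, 30, 52] ⇒ [2, 20, 30, 52]
  UxaIV (AAATGCAT, off=4): no sites
  NpsX (GTTCT, off=0): no sites
  IvoV GCGAGAAC/1: at [44] ⇒ [45]

All cut coordinates (distinct, sorted): [2, 20, 30, 45, 52]

Fragments:
  2→20: 18 bp
  20→30: 10 bp
  30→45: 15 bp
  45→52: 7 bp
  52→2 (wrap): 65-52+2 = 15 bp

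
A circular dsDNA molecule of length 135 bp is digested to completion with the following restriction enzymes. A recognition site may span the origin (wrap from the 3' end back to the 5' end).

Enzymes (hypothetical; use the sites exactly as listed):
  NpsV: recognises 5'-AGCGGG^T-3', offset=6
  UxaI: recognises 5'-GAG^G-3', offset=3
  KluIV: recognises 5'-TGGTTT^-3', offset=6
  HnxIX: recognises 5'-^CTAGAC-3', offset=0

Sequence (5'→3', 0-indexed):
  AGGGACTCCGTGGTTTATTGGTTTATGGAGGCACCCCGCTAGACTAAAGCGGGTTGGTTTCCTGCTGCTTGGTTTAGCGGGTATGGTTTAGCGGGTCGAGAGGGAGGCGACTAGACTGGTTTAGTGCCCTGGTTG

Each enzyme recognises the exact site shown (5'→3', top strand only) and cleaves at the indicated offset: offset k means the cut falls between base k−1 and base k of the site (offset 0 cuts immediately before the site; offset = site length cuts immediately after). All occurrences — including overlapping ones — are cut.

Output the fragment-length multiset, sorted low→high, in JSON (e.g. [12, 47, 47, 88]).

Per-enzyme occurrences:
  NpsV (AGCGGGT, off=6): starts [47, 75, 89] → cuts [53, 81, 95]
  UxaI (GAGG, off=3): starts [27, 99, 103, 134] → cuts [2, 30, 102, 106]
  KluIV (TGGTTT, off=6): starts [10, 18, 54, 69, 83, 116] → cuts [16, 24, 60, 75, 89, 122]
  HnxIX (CTAGAC, off=0): starts [38, 110] → cuts [38, 110]

Pooled cuts: [2, 16, 24, 30, 38, 53, 60, 75, 81, 89, 95, 102, 106, 110, 122]

Fragments:
  2→16: 14 bp
  16→24: 8 bp
  24→30: 6 bp
  30→38: 8 bp
  38→53: 15 bp
  53→60: 7 bp
  60→75: 15 bp
  75→81: 6 bp
  81→89: 8 bp
  89→95: 6 bp
  95→102: 7 bp
  102→106: 4 bp
  106→110: 4 bp
  110→122: 12 bp
  122→2 (wrap): 135-122+2 = 15 bp

[4,4,6,6,6,7,7,8,8,8,12,14,15,15,15]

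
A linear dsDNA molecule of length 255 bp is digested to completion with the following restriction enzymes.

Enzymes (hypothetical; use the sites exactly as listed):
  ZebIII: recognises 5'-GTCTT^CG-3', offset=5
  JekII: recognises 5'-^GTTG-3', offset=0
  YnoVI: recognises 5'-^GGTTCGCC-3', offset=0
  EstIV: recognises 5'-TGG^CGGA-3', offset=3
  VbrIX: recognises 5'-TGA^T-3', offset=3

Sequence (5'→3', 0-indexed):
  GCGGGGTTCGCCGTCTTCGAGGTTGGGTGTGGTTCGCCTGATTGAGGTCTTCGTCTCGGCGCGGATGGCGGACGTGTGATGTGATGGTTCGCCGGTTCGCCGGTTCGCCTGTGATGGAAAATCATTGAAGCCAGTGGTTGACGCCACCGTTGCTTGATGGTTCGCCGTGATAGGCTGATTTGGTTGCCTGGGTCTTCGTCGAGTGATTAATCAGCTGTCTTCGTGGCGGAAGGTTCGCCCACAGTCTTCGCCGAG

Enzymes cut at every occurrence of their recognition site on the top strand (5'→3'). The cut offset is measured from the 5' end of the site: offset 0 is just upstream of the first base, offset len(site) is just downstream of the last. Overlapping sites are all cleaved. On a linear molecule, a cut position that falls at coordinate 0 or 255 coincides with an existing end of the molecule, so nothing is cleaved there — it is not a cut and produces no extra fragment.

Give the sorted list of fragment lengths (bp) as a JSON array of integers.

[1,1,4,4,4,5,5,5,7,8,8,8,9,9,10,10,11,11,12,12,13,13,14,15,17,17,22]

Site scan:
  ZebIII (GTCTTCG, off=5): starts [12, 46, 191, 216, 243] → cuts [17, 51, 196, 221, 248]
  JekII (GTTG, off=0): starts [21, 136, 148, 182] → cuts [21, 136, 148, 182]
  YnoVI (GGTTCGCC, off=0): starts [4, 30, 85, 93, 101, 158, 231] → cuts [4, 30, 85, 93, 101, 158, 231]
  EstIV (TGGCGGA, off=3): starts [65, 223] → cuts [68, 226]
  VbrIX (TGAT, off=3): starts [38, 76, 81, 111, 154, 167, 175, 203] → cuts [41, 79, 84, 114, 157, 170, 178, 206]

All cut coordinates (distinct, sorted): [4, 17, 21, 30, 41, 51, 68, 79, 84, 85, 93, 101, 114, 136, 148, 157, 158, 170, 178, 182, 196, 206, 221, 226, 231, 248]

Fragment lengths:
  [0,4): 4 bp
  [4,17): 13 bp
  [17,21): 4 bp
  [21,30): 9 bp
  [30,41): 11 bp
  [41,51): 10 bp
  [51,68): 17 bp
  [68,79): 11 bp
  [79,84): 5 bp
  [84,85): 1 bp
  [85,93): 8 bp
  [93,101): 8 bp
  [101,114): 13 bp
  [114,136): 22 bp
  [136,148): 12 bp
  [148,157): 9 bp
  [157,158): 1 bp
  [158,170): 12 bp
  [170,178): 8 bp
  [178,182): 4 bp
  [182,196): 14 bp
  [196,206): 10 bp
  [206,221): 15 bp
  [221,226): 5 bp
  [226,231): 5 bp
  [231,248): 17 bp
  [248,255): 7 bp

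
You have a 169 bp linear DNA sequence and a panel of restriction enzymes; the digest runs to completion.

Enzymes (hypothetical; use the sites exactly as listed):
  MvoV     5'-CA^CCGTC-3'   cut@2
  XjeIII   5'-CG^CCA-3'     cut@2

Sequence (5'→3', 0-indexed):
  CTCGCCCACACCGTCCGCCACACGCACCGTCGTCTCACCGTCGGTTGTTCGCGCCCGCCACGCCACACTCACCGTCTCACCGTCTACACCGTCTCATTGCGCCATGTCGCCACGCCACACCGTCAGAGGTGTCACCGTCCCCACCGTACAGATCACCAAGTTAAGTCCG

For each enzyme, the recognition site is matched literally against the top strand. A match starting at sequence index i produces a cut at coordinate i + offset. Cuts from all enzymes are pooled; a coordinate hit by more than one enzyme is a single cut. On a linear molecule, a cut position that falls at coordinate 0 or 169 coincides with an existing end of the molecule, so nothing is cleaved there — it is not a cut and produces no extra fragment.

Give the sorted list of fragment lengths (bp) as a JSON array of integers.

[5,5,5,7,8,8,9,9,9,10,11,13,15,20,35]

Per-enzyme occurrences:
  MvoV (CACCGTC, off=2): starts [8, 24, 35, 69, 77, 86, 117, 132] → cuts [10, 26, 37, 71, 79, 88, 119, 134]
  XjeIII (CGCCA, off=2): starts [15, 55, 60, 99, 107, 112] → cuts [17, 57, 62, 101, 109, 114]

All cut coordinates (distinct, sorted): [10, 17, 26, 37, 57, 62, 71, 79, 88, 101, 109, 114, 119, 134]

Fragments:
  [0,10): 10 bp
  [10,17): 7 bp
  [17,26): 9 bp
  [26,37): 11 bp
  [37,57): 20 bp
  [57,62): 5 bp
  [62,71): 9 bp
  [71,79): 8 bp
  [79,88): 9 bp
  [88,101): 13 bp
  [101,109): 8 bp
  [109,114): 5 bp
  [114,119): 5 bp
  [119,134): 15 bp
  [134,169): 35 bp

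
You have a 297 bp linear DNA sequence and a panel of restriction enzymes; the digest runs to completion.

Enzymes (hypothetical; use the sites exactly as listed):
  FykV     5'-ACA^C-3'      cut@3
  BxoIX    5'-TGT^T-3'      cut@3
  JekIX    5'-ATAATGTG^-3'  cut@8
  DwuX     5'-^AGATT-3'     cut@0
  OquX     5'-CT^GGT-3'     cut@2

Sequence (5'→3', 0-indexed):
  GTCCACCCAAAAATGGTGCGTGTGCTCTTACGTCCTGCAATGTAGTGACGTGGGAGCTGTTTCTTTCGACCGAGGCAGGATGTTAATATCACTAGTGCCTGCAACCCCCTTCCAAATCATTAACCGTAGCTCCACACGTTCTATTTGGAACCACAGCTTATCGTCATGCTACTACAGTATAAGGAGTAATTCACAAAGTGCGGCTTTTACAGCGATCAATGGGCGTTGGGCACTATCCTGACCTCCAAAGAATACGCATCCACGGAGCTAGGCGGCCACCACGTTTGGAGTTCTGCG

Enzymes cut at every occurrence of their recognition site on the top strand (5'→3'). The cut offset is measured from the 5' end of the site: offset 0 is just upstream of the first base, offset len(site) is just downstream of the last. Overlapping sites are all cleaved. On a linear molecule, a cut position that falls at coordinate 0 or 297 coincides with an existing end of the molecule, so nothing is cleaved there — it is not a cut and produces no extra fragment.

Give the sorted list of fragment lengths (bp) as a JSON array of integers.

Scan for sites:
  FykV (ACAC, off=3): starts [133] → cuts [136]
  BxoIX (TGTT, off=3): starts [57, 80] → cuts [60, 83]
  JekIX (ATAATGTG, off=8): no sites
  DwuX (AGATT, off=0): no sites
  OquX (CTGGT, off=2): no sites

All cut coordinates (distinct, sorted): [60, 83, 136]

Fragment lengths:
  [0,60): 60 bp
  [60,83): 23 bp
  [83,136): 53 bp
  [136,297): 161 bp

[23,53,60,161]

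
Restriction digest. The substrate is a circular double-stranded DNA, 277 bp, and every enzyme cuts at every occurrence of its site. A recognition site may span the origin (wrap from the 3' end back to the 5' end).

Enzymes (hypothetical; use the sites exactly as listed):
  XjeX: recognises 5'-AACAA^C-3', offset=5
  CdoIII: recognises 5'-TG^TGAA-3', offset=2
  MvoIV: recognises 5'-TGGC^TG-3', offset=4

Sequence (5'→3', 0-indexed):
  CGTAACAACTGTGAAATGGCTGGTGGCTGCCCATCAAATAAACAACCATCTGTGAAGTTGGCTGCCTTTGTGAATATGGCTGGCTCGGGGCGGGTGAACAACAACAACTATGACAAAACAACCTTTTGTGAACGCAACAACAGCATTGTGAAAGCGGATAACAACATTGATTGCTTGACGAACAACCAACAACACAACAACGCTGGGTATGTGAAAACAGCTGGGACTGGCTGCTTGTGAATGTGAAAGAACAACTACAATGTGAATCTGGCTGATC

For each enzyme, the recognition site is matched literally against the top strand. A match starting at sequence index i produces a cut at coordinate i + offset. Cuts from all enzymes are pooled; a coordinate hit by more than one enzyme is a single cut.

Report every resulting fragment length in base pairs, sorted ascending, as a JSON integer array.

Scan for sites:
  XjeX AACAAC/5: at [3, 40, 96, 99, 102, 116, 135, 159, 180, 187, 195, 249] ⇒ [8, 45, 101, 104, 107, 121, 140, 164, 185, 192, 200, 254]
  CdoIII TGTGAA/2: at [9, 50, 68, 126, 146, 209, 235, 241, 260] ⇒ [11, 52, 70, 128, 148, 211, 237, 243, 262]
  MvoIV TGGCTG/4: at [16, 23, 58, 76, 227, 268] ⇒ [20, 27, 62, 80, 231, 272]

Pooled cuts: [8, 11, 20, 27, 45, 52, 62, 70, 80, 101, 104, 107, 121, 128, 140, 148, 164, 185, 192, 200, 211, 231, 237, 243, 254, 262, 272]

Fragment lengths:
  8→11: 3 bp
  11→20: 9 bp
  20→27: 7 bp
  27→45: 18 bp
  45→52: 7 bp
  52→62: 10 bp
  62→70: 8 bp
  70→80: 10 bp
  80→101: 21 bp
  101→104: 3 bp
  104→107: 3 bp
  107→121: 14 bp
  121→128: 7 bp
  128→140: 12 bp
  140→148: 8 bp
  148→164: 16 bp
  164→185: 21 bp
  185→192: 7 bp
  192→200: 8 bp
  200→211: 11 bp
  211→231: 20 bp
  231→237: 6 bp
  237→243: 6 bp
  243→254: 11 bp
  254→262: 8 bp
  262→272: 10 bp
  272→8 (wrap): 277-272+8 = 13 bp

[3,3,3,6,6,7,7,7,7,8,8,8,8,9,10,10,10,11,11,12,13,14,16,18,20,21,21]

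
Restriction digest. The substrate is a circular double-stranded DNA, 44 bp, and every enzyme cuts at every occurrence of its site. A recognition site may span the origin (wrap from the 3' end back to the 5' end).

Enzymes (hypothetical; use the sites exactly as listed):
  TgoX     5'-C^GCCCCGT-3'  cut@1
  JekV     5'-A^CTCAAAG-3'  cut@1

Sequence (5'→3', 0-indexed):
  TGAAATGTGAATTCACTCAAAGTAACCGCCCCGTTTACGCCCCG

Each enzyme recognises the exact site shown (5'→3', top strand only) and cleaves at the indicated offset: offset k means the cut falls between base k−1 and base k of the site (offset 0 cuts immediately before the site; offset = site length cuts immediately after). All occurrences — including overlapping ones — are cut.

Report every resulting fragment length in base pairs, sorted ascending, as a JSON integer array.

Per-enzyme occurrences:
  TgoX CGCCCCGT/1: at [26, 37] ⇒ [27, 38]
  JekV ACTCAAAG/1: at [14] ⇒ [15]

Pooled cuts: [15, 27, 38]

Fragment lengths:
  15→27: 12 bp
  27→38: 11 bp
  38→15 (wrap): 44-38+15 = 21 bp

[11,12,21]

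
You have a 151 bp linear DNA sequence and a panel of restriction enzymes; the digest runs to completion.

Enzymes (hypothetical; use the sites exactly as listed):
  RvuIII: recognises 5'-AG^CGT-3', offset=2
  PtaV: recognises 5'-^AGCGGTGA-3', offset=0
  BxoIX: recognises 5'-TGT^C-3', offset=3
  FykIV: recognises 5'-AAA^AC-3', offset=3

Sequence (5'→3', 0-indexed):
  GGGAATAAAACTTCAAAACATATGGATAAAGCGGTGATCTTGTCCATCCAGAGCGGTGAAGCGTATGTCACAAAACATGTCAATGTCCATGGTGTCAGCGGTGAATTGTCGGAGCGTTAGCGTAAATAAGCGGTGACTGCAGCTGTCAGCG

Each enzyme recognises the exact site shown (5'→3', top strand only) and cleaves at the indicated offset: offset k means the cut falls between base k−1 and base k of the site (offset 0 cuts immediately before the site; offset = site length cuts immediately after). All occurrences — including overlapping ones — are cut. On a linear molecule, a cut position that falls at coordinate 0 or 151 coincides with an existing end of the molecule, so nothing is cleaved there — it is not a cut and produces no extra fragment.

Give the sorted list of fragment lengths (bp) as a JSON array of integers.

Scan for sites:
  RvuIII AGCGT/2: at [59, 112, 118] ⇒ [61, 114, 120]
  PtaV AGCGGTGA/0: at [29, 51, 96, 128] ⇒ [29, 51, 96, 128]
  BxoIX TGTC/3: at [40, 65, 77, 83, 92, 106, 143] ⇒ [43, 68, 80, 86, 95, 109, 146]
  FykIV AAAAC/3: at [6, 14, 71] ⇒ [9, 17, 74]

All cut coordinates (distinct, sorted): [9, 17, 29, 43, 51, 61, 68, 74, 80, 86, 95, 96, 109, 114, 120, 128, 146]

Fragments:
  [0,9): 9 bp
  [9,17): 8 bp
  [17,29): 12 bp
  [29,43): 14 bp
  [43,51): 8 bp
  [51,61): 10 bp
  [61,68): 7 bp
  [68,74): 6 bp
  [74,80): 6 bp
  [80,86): 6 bp
  [86,95): 9 bp
  [95,96): 1 bp
  [96,109): 13 bp
  [109,114): 5 bp
  [114,120): 6 bp
  [120,128): 8 bp
  [128,146): 18 bp
  [146,151): 5 bp

[1,5,5,6,6,6,6,7,8,8,8,9,9,10,12,13,14,18]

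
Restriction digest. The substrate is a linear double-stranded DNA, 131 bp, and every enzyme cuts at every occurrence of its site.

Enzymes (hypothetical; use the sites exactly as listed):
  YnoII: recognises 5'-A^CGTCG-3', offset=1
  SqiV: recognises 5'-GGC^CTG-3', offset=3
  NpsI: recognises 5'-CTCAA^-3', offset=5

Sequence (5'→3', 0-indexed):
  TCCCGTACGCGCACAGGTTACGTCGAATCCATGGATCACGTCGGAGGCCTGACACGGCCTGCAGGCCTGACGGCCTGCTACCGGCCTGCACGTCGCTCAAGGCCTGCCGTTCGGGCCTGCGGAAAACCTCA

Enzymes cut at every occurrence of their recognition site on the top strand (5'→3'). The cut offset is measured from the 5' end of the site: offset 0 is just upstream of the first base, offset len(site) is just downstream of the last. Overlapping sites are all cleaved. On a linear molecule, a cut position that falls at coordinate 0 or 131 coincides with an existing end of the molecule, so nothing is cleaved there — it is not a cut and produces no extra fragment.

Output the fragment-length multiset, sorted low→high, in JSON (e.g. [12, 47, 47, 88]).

Site scan:
  YnoII (ACGTCG, off=1): starts [19, 37, 89] → cuts [20, 38, 90]
  SqiV (GGCCTG, off=3): starts [45, 55, 63, 71, 82, 100, 113] → cuts [48, 58, 66, 74, 85, 103, 116]
  NpsI (CTCAA, off=5): starts [95] → cuts [100]

Pooled cuts: [20, 38, 48, 58, 66, 74, 85, 90, 100, 103, 116]

Fragments:
  [0,20): 20 bp
  [20,38): 18 bp
  [38,48): 10 bp
  [48,58): 10 bp
  [58,66): 8 bp
  [66,74): 8 bp
  [74,85): 11 bp
  [85,90): 5 bp
  [90,100): 10 bp
  [100,103): 3 bp
  [103,116): 13 bp
  [116,131): 15 bp

[3,5,8,8,10,10,10,11,13,15,18,20]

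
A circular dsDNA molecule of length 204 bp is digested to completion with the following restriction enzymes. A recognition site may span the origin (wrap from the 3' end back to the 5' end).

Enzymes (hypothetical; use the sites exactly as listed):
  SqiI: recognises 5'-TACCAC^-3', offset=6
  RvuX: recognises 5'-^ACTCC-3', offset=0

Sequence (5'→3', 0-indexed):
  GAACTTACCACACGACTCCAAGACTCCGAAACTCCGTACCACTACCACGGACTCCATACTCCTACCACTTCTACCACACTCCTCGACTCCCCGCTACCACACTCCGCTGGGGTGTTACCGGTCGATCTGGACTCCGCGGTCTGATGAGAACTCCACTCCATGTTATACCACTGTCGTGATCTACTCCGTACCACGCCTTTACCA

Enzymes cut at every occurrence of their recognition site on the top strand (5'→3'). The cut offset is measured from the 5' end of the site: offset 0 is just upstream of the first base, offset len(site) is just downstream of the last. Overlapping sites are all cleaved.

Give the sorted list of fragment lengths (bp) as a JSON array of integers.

[2,3,5,6,7,8,8,8,9,11,11,12,12,15,17,19,21,30]

Scan for sites:
  SqiI TACCAC/6: at [5, 36, 42, 62, 71, 94, 165, 188] ⇒ [11, 42, 48, 68, 77, 100, 171, 194]
  RvuX ACTCC/0: at [14, 22, 30, 50, 57, 77, 85, 100, 130, 149, 154, 182] ⇒ [14, 22, 30, 50, 57, 77, 85, 100, 130, 149, 154, 182]

Pooled cuts: [11, 14, 22, 30, 42, 48, 50, 57, 68, 77, 85, 100, 130, 149, 154, 171, 182, 194]

Fragments:
  11→14: 3 bp
  14→22: 8 bp
  22→30: 8 bp
  30→42: 12 bp
  42→48: 6 bp
  48→50: 2 bp
  50→57: 7 bp
  57→68: 11 bp
  68→77: 9 bp
  77→85: 8 bp
  85→100: 15 bp
  100→130: 30 bp
  130→149: 19 bp
  149→154: 5 bp
  154→171: 17 bp
  171→182: 11 bp
  182→194: 12 bp
  194→11 (wrap): 204-194+11 = 21 bp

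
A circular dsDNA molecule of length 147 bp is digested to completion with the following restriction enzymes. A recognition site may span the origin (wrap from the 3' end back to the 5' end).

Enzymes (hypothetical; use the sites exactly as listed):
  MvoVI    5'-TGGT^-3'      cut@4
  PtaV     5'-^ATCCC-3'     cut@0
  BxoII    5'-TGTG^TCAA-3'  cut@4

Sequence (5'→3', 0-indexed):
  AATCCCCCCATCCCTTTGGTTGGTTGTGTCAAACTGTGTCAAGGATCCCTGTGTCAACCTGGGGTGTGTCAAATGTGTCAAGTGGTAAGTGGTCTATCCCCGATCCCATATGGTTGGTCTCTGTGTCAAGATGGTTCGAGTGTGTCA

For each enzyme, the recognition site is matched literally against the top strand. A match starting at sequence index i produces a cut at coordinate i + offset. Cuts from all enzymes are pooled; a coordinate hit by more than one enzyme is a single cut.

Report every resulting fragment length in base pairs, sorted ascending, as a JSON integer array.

[2,4,4,4,4,6,7,7,7,8,9,9,9,9,10,10,11,12,15]

Scan for sites:
  MvoVI TGGT/4: at [16, 20, 82, 89, 110, 114, 131] ⇒ [20, 24, 86, 93, 114, 118, 135]
  PtaV ATCCC/0: at [1, 9, 44, 95, 102] ⇒ [1, 9, 44, 95, 102]
  BxoII TGTGTCAA/4: at [24, 34, 49, 64, 73, 121, 140] ⇒ [28, 38, 53, 68, 77, 125, 144]

Pooled cuts: [1, 9, 20, 24, 28, 38, 44, 53, 68, 77, 86, 93, 95, 102, 114, 118, 125, 135, 144]

Fragments:
  1→9: 8 bp
  9→20: 11 bp
  20→24: 4 bp
  24→28: 4 bp
  28→38: 10 bp
  38→44: 6 bp
  44→53: 9 bp
  53→68: 15 bp
  68→77: 9 bp
  77→86: 9 bp
  86→93: 7 bp
  93→95: 2 bp
  95→102: 7 bp
  102→114: 12 bp
  114→118: 4 bp
  118→125: 7 bp
  125→135: 10 bp
  135→144: 9 bp
  144→1 (wrap): 147-144+1 = 4 bp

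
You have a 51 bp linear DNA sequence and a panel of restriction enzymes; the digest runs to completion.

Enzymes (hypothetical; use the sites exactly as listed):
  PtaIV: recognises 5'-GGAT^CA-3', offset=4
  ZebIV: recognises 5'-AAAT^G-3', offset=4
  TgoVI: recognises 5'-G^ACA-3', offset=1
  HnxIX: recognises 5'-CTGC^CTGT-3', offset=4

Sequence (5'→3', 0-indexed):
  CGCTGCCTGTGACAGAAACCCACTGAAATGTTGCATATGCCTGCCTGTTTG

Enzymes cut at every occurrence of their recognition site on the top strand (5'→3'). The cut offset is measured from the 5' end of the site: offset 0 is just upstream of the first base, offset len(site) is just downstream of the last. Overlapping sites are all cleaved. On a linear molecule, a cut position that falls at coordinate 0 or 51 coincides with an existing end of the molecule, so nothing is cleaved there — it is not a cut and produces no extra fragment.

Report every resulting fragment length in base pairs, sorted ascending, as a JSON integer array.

[5,6,7,15,18]

Per-enzyme occurrences:
  PtaIV (GGATCA, off=4): no sites
  ZebIV AAATG/4: at [25] ⇒ [29]
  TgoVI GACA/1: at [10] ⇒ [11]
  HnxIX CTGCCTGT/4: at [2, 40] ⇒ [6, 44]

Pooled cuts: [6, 11, 29, 44]

Fragments:
  [0,6): 6 bp
  [6,11): 5 bp
  [11,29): 18 bp
  [29,44): 15 bp
  [44,51): 7 bp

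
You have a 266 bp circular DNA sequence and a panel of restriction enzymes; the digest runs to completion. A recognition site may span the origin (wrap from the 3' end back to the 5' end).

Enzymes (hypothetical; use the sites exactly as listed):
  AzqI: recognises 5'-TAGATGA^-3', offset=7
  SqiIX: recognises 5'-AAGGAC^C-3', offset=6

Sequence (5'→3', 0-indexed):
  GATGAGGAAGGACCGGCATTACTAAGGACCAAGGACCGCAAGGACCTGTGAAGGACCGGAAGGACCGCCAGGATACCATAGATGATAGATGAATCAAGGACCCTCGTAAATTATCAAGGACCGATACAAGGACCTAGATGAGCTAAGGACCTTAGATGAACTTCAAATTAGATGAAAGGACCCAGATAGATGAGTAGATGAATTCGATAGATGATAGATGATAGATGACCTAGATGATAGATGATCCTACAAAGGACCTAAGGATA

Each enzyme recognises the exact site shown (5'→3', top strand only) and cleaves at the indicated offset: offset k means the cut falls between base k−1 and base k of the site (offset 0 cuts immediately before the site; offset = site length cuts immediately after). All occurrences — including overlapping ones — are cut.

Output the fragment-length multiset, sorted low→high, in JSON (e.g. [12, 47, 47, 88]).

[6,7,7,7,7,7,8,8,8,9,9,9,9,9,9,11,12,12,13,13,14,16,16,20,20]

Per-enzyme occurrences:
  AzqI TAGATGA/7: at [78, 85, 134, 152, 168, 186, 194, 207, 214, 221, 230, 237, 264] ⇒ [5, 85, 92, 141, 159, 175, 193, 201, 214, 221, 228, 237, 244]
  SqiIX AAGGACC/6: at [7, 23, 30, 39, 50, 59, 95, 115, 127, 144, 175, 251] ⇒ [13, 29, 36, 45, 56, 65, 101, 121, 133, 150, 181, 257]

All cut coordinates (distinct, sorted): [5, 13, 29, 36, 45, 56, 65, 85, 92, 101, 121, 133, 141, 150, 159, 175, 181, 193, 201, 214, 221, 228, 237, 244, 257]

Fragments:
  5→13: 8 bp
  13→29: 16 bp
  29→36: 7 bp
  36→45: 9 bp
  45→56: 11 bp
  56→65: 9 bp
  65→85: 20 bp
  85→92: 7 bp
  92→101: 9 bp
  101→121: 20 bp
  121→133: 12 bp
  133→141: 8 bp
  141→150: 9 bp
  150→159: 9 bp
  159→175: 16 bp
  175→181: 6 bp
  181→193: 12 bp
  193→201: 8 bp
  201→214: 13 bp
  214→221: 7 bp
  221→228: 7 bp
  228→237: 9 bp
  237→244: 7 bp
  244→257: 13 bp
  257→5 (wrap): 266-257+5 = 14 bp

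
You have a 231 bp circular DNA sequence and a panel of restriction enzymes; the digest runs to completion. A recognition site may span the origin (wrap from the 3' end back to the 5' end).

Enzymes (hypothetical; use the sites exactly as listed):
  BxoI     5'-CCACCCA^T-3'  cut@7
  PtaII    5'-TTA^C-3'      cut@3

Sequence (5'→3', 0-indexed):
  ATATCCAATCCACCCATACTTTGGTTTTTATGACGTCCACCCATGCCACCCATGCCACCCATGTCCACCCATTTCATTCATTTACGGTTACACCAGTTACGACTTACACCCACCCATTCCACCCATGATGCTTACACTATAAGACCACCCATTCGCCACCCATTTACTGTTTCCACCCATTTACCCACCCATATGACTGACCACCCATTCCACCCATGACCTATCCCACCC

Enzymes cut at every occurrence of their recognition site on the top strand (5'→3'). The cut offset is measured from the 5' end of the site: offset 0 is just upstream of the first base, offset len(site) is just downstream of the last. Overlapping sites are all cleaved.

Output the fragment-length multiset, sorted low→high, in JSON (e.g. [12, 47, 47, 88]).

[4,4,6,7,8,9,9,9,9,9,9,10,10,11,13,13,15,16,16,17,27]

Scan for sites:
  BxoI CCACCCAT/7: at [9, 36, 45, 54, 64, 109, 118, 144, 155, 172, 184, 200, 209, 225] ⇒ [1, 16, 43, 52, 61, 71, 116, 125, 151, 162, 179, 191, 207, 216]
  PtaII TTAC/3: at [81, 87, 96, 103, 131, 163, 180] ⇒ [84, 90, 99, 106, 134, 166, 183]

All cut coordinates (distinct, sorted): [1, 16, 43, 52, 61, 71, 84, 90, 99, 106, 116, 125, 134, 151, 162, 166, 179, 183, 191, 207, 216]

Fragment lengths:
  1→16: 15 bp
  16→43: 27 bp
  43→52: 9 bp
  52→61: 9 bp
  61→71: 10 bp
  71→84: 13 bp
  84→90: 6 bp
  90→99: 9 bp
  99→106: 7 bp
  106→116: 10 bp
  116→125: 9 bp
  125→134: 9 bp
  134→151: 17 bp
  151→162: 11 bp
  162→166: 4 bp
  166→179: 13 bp
  179→183: 4 bp
  183→191: 8 bp
  191→207: 16 bp
  207→216: 9 bp
  216→1 (wrap): 231-216+1 = 16 bp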